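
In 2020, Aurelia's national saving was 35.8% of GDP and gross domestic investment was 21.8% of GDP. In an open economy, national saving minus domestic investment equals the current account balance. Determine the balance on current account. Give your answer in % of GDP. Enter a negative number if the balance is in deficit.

14.0

CA = S - I = 35.8 - 21.8 = 14.0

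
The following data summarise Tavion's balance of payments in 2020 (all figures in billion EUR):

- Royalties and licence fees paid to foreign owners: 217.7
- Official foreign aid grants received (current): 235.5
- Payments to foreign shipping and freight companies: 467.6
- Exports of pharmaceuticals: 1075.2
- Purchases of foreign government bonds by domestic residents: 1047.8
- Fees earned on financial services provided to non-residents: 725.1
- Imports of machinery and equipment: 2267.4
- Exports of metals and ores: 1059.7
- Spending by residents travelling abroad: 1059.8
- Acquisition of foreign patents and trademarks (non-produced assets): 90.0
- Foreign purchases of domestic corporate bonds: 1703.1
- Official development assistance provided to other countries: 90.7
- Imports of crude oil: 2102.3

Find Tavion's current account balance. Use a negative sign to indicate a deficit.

Goods: -2102.3 + 1059.7 - 2267.4 + 1075.2 = -2234.8
Services: -1059.8 - 467.6 + 725.1 - 217.7 = -1020.0
Secondary income: -90.7 + 235.5 = 144.8
Current account = (-2234.8) + (-1020.0) + 144.8 = -3110.0
(Excluded from the current account — financial account: purchases of foreign government bonds by domestic residents 1047.8, foreign purchases of domestic corporate bonds 1703.1; capital account: acquisition of foreign patents and trademarks (non-produced assets) 90.0.)

-3110.0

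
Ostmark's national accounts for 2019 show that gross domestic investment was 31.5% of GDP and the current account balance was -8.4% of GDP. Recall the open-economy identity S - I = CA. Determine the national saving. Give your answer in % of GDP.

23.1

S - I = CA (net lending to the rest of the world).
S = I + CA = 31.5 + (-8.4) = 23.1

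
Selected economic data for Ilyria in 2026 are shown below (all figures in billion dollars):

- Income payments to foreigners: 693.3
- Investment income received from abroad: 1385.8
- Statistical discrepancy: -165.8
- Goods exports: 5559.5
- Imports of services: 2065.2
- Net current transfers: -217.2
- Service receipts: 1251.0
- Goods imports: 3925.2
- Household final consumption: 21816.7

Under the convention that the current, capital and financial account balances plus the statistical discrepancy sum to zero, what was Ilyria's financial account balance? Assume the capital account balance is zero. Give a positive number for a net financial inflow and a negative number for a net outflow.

Goods balance = 5559.5 - 3925.2 = 1634.3
Services balance = 1251.0 - 2065.2 = -814.2
Trade balance (goods + services) = 1634.3 + (-814.2) = 820.1
Net primary income = 1385.8 - 693.3 = 692.5
Net secondary income = -217.2
Current account = 820.1 + 692.5 + (-217.2) = 1295.4
Financial account = -(1295.4 + (-165.8)) = -1129.6

-1129.6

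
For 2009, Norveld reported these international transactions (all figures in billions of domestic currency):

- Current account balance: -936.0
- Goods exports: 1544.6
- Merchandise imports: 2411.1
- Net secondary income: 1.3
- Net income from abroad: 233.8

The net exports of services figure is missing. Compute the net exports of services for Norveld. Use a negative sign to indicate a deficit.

Current account = goods balance + services balance + net primary income + net secondary income
Sum of the known components = -631.4
Net exports of services = CA - (known components) = -936.0 - (-631.4) = -304.6

-304.6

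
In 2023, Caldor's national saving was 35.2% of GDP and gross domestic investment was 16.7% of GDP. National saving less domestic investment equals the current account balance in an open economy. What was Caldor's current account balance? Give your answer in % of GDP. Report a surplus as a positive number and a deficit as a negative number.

CA = S - I = 35.2 - 16.7 = 18.5

18.5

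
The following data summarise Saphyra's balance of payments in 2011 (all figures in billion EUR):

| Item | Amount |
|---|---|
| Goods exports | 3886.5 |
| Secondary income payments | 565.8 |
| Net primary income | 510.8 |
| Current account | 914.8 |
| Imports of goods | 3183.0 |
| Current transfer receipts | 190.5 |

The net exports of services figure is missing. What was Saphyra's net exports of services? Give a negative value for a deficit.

Current account = goods balance + services balance + net primary income + net secondary income
Sum of the known components = 839.0
Net exports of services = CA - (known components) = 914.8 - 839.0 = 75.8

75.8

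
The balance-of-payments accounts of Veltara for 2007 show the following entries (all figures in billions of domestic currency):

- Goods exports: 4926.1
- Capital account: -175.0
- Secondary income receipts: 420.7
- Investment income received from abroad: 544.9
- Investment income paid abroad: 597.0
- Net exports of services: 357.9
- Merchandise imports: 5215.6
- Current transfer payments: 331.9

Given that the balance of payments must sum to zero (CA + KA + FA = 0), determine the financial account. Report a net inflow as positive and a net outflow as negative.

Goods balance = 4926.1 - 5215.6 = -289.5
Services balance = 357.9
Trade balance (goods + services) = -289.5 + 357.9 = 68.4
Net primary income = 544.9 - 597.0 = -52.1
Net secondary income = 420.7 - 331.9 = 88.8
Current account = 68.4 + (-52.1) + 88.8 = 105.1
Financial account = -(105.1 + (-175.0)) = 69.9

69.9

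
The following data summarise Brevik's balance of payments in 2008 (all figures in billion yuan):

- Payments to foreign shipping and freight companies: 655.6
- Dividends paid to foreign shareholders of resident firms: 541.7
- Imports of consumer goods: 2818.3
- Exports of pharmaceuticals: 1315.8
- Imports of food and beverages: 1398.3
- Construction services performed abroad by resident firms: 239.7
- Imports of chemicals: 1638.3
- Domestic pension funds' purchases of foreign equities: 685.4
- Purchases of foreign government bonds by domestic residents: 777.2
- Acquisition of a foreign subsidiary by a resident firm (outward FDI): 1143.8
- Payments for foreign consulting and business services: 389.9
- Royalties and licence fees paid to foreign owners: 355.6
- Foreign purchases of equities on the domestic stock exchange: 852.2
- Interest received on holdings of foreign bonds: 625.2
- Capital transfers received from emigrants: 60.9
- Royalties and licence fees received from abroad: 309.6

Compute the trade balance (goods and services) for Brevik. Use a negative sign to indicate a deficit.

Goods: -1398.3 - 1638.3 + 1315.8 - 2818.3 = -4539.1
Services: -355.6 - 389.9 - 655.6 + 309.6 + 239.7 = -851.8
Trade balance = -4539.1 + (-851.8) = -5390.9
(Excluded from the trade balance — primary income: dividends paid to foreign shareholders of resident firms 541.7, interest received on holdings of foreign bonds 625.2; financial account: domestic pension funds' purchases of foreign equities 685.4, purchases of foreign government bonds by domestic residents 777.2, acquisition of a foreign subsidiary by a resident firm (outward FDI) 1143.8, foreign purchases of equities on the domestic stock exchange 852.2; capital account: capital transfers received from emigrants 60.9.)

-5390.9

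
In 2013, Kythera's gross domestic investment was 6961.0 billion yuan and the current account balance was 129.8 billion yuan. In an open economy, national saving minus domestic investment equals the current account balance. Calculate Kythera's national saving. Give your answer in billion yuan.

S - I = CA (net lending to the rest of the world).
S = I + CA = 6961.0 + 129.8 = 7090.8

7090.8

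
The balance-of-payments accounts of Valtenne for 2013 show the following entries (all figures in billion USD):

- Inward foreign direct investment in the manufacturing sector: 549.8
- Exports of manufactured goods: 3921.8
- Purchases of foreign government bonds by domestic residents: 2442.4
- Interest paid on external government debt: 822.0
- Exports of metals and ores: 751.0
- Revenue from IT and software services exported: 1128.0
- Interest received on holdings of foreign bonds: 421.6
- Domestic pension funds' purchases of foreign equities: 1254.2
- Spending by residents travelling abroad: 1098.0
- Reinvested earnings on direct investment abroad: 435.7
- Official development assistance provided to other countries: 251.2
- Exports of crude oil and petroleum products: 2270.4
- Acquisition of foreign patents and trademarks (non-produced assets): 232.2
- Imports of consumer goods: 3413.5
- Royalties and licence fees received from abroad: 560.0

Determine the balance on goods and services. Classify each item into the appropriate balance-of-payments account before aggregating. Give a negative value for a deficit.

4119.7

Goods: 3921.8 - 3413.5 + 751.0 + 2270.4 = 3529.7
Services: 560.0 - 1098.0 + 1128.0 = 590.0
Trade balance = 3529.7 + 590.0 = 4119.7
(Excluded from the trade balance — financial account: inward foreign direct investment in the manufacturing sector 549.8, purchases of foreign government bonds by domestic residents 2442.4, domestic pension funds' purchases of foreign equities 1254.2; primary income: interest paid on external government debt 822.0, interest received on holdings of foreign bonds 421.6, reinvested earnings on direct investment abroad 435.7; secondary income: official development assistance provided to other countries 251.2; capital account: acquisition of foreign patents and trademarks (non-produced assets) 232.2.)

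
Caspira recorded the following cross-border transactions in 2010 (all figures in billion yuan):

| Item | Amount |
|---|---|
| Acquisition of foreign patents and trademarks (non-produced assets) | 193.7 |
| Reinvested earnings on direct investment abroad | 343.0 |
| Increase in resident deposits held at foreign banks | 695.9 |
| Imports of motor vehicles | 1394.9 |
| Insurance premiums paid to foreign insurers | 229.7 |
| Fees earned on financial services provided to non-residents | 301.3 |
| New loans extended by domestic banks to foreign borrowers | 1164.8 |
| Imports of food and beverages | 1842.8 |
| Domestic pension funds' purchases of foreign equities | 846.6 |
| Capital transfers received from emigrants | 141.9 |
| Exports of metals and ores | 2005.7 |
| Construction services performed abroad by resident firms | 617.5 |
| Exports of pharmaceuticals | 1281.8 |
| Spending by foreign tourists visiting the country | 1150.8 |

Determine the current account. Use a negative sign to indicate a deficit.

Goods: 1281.8 + 2005.7 - 1842.8 - 1394.9 = 49.8
Services: 1150.8 + 617.5 + 301.3 - 229.7 = 1839.9
Primary income: 343.0
Current account = 49.8 + 1839.9 + 343.0 = 2232.7
(Excluded from the current account — capital account: acquisition of foreign patents and trademarks (non-produced assets) 193.7, capital transfers received from emigrants 141.9; financial account: increase in resident deposits held at foreign banks 695.9, new loans extended by domestic banks to foreign borrowers 1164.8, domestic pension funds' purchases of foreign equities 846.6.)

2232.7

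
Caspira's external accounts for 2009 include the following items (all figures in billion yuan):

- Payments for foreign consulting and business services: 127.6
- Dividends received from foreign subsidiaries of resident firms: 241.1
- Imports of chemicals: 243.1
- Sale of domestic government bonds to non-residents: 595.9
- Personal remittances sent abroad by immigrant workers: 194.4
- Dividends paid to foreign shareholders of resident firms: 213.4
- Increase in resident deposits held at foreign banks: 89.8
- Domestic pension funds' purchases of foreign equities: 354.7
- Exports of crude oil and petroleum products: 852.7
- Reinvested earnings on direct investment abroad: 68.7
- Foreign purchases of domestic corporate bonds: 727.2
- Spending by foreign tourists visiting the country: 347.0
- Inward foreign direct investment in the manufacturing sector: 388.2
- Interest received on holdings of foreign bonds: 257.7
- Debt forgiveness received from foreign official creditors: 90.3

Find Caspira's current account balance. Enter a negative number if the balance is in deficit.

988.7

Goods: 852.7 - 243.1 = 609.6
Services: -127.6 + 347.0 = 219.4
Primary income: 241.1 - 213.4 + 68.7 + 257.7 = 354.1
Secondary income: -194.4
Current account = 609.6 + 219.4 + 354.1 + (-194.4) = 988.7
(Excluded from the current account — financial account: sale of domestic government bonds to non-residents 595.9, increase in resident deposits held at foreign banks 89.8, domestic pension funds' purchases of foreign equities 354.7, foreign purchases of domestic corporate bonds 727.2, inward foreign direct investment in the manufacturing sector 388.2; capital account: debt forgiveness received from foreign official creditors 90.3.)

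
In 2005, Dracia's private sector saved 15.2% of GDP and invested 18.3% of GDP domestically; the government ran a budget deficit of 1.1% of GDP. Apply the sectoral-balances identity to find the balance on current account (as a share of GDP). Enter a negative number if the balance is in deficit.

-4.2

By the sectoral-balances identity, CA = (S_private - I) + (T - G).
Private balance = 15.2 - 18.3 = -3.1
Government balance (T - G) = -1.1
CA = -3.1 + (-1.1) = -4.2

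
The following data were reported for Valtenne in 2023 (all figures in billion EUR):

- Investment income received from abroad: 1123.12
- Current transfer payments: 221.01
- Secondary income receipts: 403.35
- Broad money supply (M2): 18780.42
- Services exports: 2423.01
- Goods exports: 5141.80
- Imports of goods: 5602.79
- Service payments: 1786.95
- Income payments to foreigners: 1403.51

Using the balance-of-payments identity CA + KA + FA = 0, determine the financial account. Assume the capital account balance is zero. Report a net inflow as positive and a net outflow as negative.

-77.02

Goods balance = 5141.80 - 5602.79 = -460.99
Services balance = 2423.01 - 1786.95 = 636.06
Trade balance (goods + services) = -460.99 + 636.06 = 175.07
Net primary income = 1123.12 - 1403.51 = -280.39
Net secondary income = 403.35 - 221.01 = 182.34
Current account = 175.07 + (-280.39) + 182.34 = 77.02
Financial account = -(77.02) = -77.02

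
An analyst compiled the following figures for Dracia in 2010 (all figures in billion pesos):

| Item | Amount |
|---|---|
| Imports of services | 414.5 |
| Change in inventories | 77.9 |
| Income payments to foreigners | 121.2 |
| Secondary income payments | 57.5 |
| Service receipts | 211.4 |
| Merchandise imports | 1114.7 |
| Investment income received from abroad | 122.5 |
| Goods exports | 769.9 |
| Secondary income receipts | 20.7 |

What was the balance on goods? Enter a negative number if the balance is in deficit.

Goods balance = 769.9 - 1114.7 = -344.8

-344.8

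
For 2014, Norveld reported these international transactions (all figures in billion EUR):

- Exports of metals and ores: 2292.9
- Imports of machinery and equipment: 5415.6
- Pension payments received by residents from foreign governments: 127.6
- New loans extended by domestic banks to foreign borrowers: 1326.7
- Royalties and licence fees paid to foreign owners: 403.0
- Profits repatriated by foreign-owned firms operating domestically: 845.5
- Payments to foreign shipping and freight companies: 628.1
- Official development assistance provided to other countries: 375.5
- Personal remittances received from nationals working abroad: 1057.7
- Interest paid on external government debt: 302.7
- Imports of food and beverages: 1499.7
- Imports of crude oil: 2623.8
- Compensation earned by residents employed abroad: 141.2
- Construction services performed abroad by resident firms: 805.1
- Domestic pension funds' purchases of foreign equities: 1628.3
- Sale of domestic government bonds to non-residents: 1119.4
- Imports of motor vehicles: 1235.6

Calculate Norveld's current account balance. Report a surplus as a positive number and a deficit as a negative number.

Goods: -1499.7 - 1235.6 - 2623.8 - 5415.6 + 2292.9 = -8481.8
Services: -403.0 - 628.1 + 805.1 = -226.0
Primary income: 141.2 - 302.7 - 845.5 = -1007.0
Secondary income: 127.6 + 1057.7 - 375.5 = 809.8
Current account = (-8481.8) + (-226.0) + (-1007.0) + 809.8 = -8905.0
(Excluded from the current account — financial account: new loans extended by domestic banks to foreign borrowers 1326.7, domestic pension funds' purchases of foreign equities 1628.3, sale of domestic government bonds to non-residents 1119.4.)

-8905.0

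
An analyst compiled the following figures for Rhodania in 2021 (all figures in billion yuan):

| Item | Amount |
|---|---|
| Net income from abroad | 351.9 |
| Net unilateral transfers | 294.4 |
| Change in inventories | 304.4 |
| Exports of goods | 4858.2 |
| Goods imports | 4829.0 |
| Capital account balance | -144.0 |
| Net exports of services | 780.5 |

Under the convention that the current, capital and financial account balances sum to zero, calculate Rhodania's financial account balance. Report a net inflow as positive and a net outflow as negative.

-1312.0

Goods balance = 4858.2 - 4829.0 = 29.2
Services balance = 780.5
Trade balance (goods + services) = 29.2 + 780.5 = 809.7
Net primary income = 351.9
Net secondary income = 294.4
Current account = 809.7 + 351.9 + 294.4 = 1456.0
Financial account = -(1456.0 + (-144.0)) = -1312.0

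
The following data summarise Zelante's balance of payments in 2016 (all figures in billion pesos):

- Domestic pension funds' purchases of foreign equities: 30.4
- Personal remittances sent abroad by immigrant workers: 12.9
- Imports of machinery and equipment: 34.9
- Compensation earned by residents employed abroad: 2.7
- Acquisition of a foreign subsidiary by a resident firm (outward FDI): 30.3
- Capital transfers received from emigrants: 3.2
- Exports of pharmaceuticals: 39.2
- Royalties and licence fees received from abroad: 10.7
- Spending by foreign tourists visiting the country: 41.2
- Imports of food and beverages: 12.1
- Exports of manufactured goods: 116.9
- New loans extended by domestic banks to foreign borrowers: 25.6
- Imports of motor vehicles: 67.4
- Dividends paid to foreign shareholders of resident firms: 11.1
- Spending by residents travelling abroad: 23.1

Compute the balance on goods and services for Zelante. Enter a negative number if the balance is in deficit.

70.5

Goods: -12.1 + 39.2 - 34.9 - 67.4 + 116.9 = 41.7
Services: -23.1 + 41.2 + 10.7 = 28.8
Trade balance = 41.7 + 28.8 = 70.5
(Excluded from the trade balance — financial account: domestic pension funds' purchases of foreign equities 30.4, acquisition of a foreign subsidiary by a resident firm (outward FDI) 30.3, new loans extended by domestic banks to foreign borrowers 25.6; secondary income: personal remittances sent abroad by immigrant workers 12.9; primary income: compensation earned by residents employed abroad 2.7, dividends paid to foreign shareholders of resident firms 11.1; capital account: capital transfers received from emigrants 3.2.)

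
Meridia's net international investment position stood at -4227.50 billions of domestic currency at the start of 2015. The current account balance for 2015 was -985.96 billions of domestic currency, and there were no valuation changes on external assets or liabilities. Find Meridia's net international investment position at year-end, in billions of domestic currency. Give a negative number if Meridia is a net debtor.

With no valuation effects, change in NIIP = current account = -985.96
End-of-year NIIP = -4227.50 + (-985.96) = -5213.46

-5213.46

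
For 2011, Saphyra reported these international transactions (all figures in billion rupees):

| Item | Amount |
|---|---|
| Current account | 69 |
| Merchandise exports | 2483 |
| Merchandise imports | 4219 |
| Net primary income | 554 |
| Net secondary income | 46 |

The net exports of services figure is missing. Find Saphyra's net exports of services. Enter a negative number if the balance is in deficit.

1205

Current account = goods balance + services balance + net primary income + net secondary income
Sum of the known components = -1136
Net exports of services = CA - (known components) = 69 - (-1136) = 1205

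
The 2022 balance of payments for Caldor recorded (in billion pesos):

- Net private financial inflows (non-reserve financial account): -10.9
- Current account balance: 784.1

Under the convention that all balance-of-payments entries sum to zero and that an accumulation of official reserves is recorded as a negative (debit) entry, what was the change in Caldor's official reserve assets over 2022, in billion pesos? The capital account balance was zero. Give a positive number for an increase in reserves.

Official reserve transactions balance = -(784.1 + (-10.9)) = -773.2
An accumulation of reserves is recorded as a debit (negative entry), so the change in the stock of reserves is the negative of that balance.
Change in official reserves = -(-773.2) = 773.2

773.2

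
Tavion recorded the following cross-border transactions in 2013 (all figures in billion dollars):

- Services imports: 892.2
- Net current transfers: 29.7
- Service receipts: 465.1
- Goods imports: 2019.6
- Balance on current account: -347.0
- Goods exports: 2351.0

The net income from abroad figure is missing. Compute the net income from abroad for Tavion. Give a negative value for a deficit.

Current account = goods balance + services balance + net primary income + net secondary income
Sum of the known components = -66.0
Net income from abroad = CA - (known components) = -347.0 - (-66.0) = -281.0

-281.0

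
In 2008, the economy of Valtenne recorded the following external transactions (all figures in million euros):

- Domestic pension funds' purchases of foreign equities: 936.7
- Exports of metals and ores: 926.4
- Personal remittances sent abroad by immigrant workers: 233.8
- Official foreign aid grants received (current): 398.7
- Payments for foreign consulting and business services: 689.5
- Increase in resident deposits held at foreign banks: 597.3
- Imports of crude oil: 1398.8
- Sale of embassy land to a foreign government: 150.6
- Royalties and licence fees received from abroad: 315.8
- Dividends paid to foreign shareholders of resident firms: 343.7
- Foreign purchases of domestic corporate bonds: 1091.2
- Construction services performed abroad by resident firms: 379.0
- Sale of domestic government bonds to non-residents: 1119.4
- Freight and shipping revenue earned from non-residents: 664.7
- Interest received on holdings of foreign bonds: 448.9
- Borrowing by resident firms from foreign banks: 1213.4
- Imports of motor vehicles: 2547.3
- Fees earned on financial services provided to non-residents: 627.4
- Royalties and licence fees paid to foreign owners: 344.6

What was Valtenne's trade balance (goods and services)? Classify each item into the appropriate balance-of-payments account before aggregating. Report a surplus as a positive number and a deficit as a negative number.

-2066.9

Goods: -1398.8 + 926.4 - 2547.3 = -3019.7
Services: 315.8 - 344.6 + 627.4 - 689.5 + 664.7 + 379.0 = 952.8
Trade balance = -3019.7 + 952.8 = -2066.9
(Excluded from the trade balance — financial account: domestic pension funds' purchases of foreign equities 936.7, increase in resident deposits held at foreign banks 597.3, foreign purchases of domestic corporate bonds 1091.2, sale of domestic government bonds to non-residents 1119.4, borrowing by resident firms from foreign banks 1213.4; secondary income: personal remittances sent abroad by immigrant workers 233.8, official foreign aid grants received (current) 398.7; capital account: sale of embassy land to a foreign government 150.6; primary income: dividends paid to foreign shareholders of resident firms 343.7, interest received on holdings of foreign bonds 448.9.)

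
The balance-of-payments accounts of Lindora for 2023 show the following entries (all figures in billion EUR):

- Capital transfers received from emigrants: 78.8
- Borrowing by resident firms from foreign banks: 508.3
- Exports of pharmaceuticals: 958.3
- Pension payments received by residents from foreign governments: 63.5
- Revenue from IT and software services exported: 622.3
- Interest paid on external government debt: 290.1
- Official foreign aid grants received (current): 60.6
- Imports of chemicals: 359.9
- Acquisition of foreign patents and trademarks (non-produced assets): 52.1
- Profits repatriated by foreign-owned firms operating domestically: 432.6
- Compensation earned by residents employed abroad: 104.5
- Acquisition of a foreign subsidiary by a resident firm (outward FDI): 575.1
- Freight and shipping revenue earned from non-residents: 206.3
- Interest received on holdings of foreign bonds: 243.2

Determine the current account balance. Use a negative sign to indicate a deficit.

1176.1

Goods: -359.9 + 958.3 = 598.4
Services: 206.3 + 622.3 = 828.6
Primary income: -290.1 - 432.6 + 104.5 + 243.2 = -375.0
Secondary income: 60.6 + 63.5 = 124.1
Current account = 598.4 + 828.6 + (-375.0) + 124.1 = 1176.1
(Excluded from the current account — capital account: capital transfers received from emigrants 78.8, acquisition of foreign patents and trademarks (non-produced assets) 52.1; financial account: borrowing by resident firms from foreign banks 508.3, acquisition of a foreign subsidiary by a resident firm (outward FDI) 575.1.)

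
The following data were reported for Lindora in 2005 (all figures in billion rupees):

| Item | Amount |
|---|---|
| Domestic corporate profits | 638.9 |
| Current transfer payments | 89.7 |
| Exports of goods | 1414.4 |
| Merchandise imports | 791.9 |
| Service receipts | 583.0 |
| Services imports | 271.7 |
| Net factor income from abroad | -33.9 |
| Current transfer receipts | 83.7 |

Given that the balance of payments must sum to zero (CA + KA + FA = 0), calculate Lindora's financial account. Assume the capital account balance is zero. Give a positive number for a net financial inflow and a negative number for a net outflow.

Goods balance = 1414.4 - 791.9 = 622.5
Services balance = 583.0 - 271.7 = 311.3
Trade balance (goods + services) = 622.5 + 311.3 = 933.8
Net primary income = -33.9
Net secondary income = 83.7 - 89.7 = -6.0
Current account = 933.8 + (-33.9) + (-6.0) = 893.9
Financial account = -(893.9) = -893.9

-893.9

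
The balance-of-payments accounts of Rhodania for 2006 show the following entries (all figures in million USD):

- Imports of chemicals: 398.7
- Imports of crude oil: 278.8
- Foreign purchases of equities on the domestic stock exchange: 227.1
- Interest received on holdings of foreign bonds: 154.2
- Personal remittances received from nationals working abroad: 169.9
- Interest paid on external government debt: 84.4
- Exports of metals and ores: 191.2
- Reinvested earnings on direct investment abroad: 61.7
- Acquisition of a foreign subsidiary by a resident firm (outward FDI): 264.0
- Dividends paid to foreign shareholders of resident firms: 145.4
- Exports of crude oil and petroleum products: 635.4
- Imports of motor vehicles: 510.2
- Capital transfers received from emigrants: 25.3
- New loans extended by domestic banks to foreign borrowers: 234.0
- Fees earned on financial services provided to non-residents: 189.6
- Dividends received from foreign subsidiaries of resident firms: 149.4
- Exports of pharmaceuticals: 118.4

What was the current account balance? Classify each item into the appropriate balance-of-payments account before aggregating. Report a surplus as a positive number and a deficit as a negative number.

252.3

Goods: -398.7 + 635.4 + 191.2 - 510.2 + 118.4 - 278.8 = -242.7
Services: 189.6
Primary income: 154.2 + 149.4 - 145.4 + 61.7 - 84.4 = 135.5
Secondary income: 169.9
Current account = (-242.7) + 189.6 + 135.5 + 169.9 = 252.3
(Excluded from the current account — financial account: foreign purchases of equities on the domestic stock exchange 227.1, acquisition of a foreign subsidiary by a resident firm (outward FDI) 264.0, new loans extended by domestic banks to foreign borrowers 234.0; capital account: capital transfers received from emigrants 25.3.)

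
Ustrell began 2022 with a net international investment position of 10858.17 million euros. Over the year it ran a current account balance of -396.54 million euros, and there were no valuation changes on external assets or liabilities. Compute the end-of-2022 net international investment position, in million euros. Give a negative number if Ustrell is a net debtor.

10461.63

With no valuation effects, change in NIIP = current account = -396.54
End-of-year NIIP = 10858.17 + (-396.54) = 10461.63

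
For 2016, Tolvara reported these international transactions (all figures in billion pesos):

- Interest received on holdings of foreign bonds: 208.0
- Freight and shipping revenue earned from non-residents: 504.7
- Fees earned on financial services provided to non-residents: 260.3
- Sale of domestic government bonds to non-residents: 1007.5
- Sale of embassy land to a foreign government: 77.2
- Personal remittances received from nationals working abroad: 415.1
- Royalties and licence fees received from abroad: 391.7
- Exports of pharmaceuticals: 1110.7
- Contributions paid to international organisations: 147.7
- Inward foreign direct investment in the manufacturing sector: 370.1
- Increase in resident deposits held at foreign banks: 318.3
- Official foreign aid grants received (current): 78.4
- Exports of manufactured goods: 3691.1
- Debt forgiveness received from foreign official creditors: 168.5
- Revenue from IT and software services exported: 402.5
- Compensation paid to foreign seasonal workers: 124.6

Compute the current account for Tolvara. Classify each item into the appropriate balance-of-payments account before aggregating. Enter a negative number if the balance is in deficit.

6790.2

Goods: 3691.1 + 1110.7 = 4801.8
Services: 391.7 + 260.3 + 402.5 + 504.7 = 1559.2
Primary income: 208.0 - 124.6 = 83.4
Secondary income: 78.4 - 147.7 + 415.1 = 345.8
Current account = 4801.8 + 1559.2 + 83.4 + 345.8 = 6790.2
(Excluded from the current account — financial account: sale of domestic government bonds to non-residents 1007.5, inward foreign direct investment in the manufacturing sector 370.1, increase in resident deposits held at foreign banks 318.3; capital account: sale of embassy land to a foreign government 77.2, debt forgiveness received from foreign official creditors 168.5.)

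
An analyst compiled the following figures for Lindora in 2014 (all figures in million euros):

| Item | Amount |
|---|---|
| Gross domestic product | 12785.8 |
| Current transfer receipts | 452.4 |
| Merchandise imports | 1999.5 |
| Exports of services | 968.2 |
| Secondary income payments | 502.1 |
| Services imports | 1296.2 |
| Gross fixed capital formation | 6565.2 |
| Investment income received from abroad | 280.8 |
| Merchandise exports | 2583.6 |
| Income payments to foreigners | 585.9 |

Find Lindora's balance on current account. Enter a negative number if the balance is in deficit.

Goods balance = 2583.6 - 1999.5 = 584.1
Services balance = 968.2 - 1296.2 = -328.0
Trade balance (goods + services) = 584.1 + (-328.0) = 256.1
Net primary income = 280.8 - 585.9 = -305.1
Net secondary income = 452.4 - 502.1 = -49.7
Current account = 256.1 + (-305.1) + (-49.7) = -98.7

-98.7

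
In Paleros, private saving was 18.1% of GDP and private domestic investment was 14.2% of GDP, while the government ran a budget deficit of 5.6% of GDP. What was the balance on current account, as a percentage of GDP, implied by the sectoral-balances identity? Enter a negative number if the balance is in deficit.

By the sectoral-balances identity, CA = (S_private - I) + (T - G).
Private balance = 18.1 - 14.2 = 3.9
Government balance (T - G) = -5.6
CA = 3.9 + (-5.6) = -1.7

-1.7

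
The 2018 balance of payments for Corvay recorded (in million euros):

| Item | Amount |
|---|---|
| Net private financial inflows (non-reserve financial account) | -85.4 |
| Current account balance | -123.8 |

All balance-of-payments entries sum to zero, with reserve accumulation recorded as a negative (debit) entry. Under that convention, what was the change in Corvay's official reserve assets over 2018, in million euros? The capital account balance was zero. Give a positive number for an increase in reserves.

-209.2

Official reserve transactions balance = -((-123.8) + (-85.4)) = 209.2
An accumulation of reserves is recorded as a debit (negative entry), so the change in the stock of reserves is the negative of that balance.
Change in official reserves = -(209.2) = -209.2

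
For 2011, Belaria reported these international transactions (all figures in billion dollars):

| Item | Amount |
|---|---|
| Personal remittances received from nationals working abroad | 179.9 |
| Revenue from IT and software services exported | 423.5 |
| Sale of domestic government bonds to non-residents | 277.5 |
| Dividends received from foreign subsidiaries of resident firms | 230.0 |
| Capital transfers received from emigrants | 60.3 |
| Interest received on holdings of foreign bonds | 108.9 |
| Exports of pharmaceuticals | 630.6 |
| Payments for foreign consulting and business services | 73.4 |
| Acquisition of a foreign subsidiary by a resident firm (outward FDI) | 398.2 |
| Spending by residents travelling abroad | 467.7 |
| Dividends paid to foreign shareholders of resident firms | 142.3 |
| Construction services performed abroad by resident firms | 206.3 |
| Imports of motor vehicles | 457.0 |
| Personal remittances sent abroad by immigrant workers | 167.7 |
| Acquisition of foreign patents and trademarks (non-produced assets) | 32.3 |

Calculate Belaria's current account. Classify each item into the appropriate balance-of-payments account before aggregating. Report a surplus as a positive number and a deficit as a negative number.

471.1

Goods: -457.0 + 630.6 = 173.6
Services: 206.3 + 423.5 - 73.4 - 467.7 = 88.7
Primary income: 108.9 + 230.0 - 142.3 = 196.6
Secondary income: 179.9 - 167.7 = 12.2
Current account = 173.6 + 88.7 + 196.6 + 12.2 = 471.1
(Excluded from the current account — financial account: sale of domestic government bonds to non-residents 277.5, acquisition of a foreign subsidiary by a resident firm (outward FDI) 398.2; capital account: capital transfers received from emigrants 60.3, acquisition of foreign patents and trademarks (non-produced assets) 32.3.)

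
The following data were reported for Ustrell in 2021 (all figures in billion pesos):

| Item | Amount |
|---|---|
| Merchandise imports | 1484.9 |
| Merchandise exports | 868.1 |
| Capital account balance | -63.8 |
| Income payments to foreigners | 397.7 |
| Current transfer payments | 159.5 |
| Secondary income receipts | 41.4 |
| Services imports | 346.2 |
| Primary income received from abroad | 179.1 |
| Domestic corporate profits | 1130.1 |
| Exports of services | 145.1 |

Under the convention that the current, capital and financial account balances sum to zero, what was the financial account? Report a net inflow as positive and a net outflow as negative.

1218.4

Goods balance = 868.1 - 1484.9 = -616.8
Services balance = 145.1 - 346.2 = -201.1
Trade balance (goods + services) = -616.8 + (-201.1) = -817.9
Net primary income = 179.1 - 397.7 = -218.6
Net secondary income = 41.4 - 159.5 = -118.1
Current account = -817.9 + (-218.6) + (-118.1) = -1154.6
Financial account = -(-1154.6 + (-63.8)) = 1218.4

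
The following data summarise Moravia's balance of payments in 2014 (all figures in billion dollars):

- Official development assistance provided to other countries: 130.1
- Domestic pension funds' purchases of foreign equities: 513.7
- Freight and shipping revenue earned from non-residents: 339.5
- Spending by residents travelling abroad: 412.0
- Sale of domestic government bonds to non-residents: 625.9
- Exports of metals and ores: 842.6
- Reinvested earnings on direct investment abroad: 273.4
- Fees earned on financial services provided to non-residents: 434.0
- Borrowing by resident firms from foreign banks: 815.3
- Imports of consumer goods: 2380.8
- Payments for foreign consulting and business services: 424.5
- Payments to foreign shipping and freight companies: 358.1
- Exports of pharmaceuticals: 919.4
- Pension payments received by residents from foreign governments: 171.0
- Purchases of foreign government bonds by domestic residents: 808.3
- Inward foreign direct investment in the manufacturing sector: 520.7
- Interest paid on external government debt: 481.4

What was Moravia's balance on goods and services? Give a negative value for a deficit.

Goods: 919.4 + 842.6 - 2380.8 = -618.8
Services: -424.5 + 339.5 + 434.0 - 412.0 - 358.1 = -421.1
Trade balance = -618.8 + (-421.1) = -1039.9
(Excluded from the trade balance — secondary income: official development assistance provided to other countries 130.1, pension payments received by residents from foreign governments 171.0; financial account: domestic pension funds' purchases of foreign equities 513.7, sale of domestic government bonds to non-residents 625.9, borrowing by resident firms from foreign banks 815.3, purchases of foreign government bonds by domestic residents 808.3, inward foreign direct investment in the manufacturing sector 520.7; primary income: reinvested earnings on direct investment abroad 273.4, interest paid on external government debt 481.4.)

-1039.9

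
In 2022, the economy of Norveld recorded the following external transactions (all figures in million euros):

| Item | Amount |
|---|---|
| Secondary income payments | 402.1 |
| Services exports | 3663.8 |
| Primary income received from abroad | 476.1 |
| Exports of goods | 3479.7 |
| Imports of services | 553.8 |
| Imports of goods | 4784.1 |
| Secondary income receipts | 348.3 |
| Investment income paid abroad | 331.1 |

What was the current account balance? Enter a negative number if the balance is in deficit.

Goods balance = 3479.7 - 4784.1 = -1304.4
Services balance = 3663.8 - 553.8 = 3110.0
Trade balance (goods + services) = -1304.4 + 3110.0 = 1805.6
Net primary income = 476.1 - 331.1 = 145.0
Net secondary income = 348.3 - 402.1 = -53.8
Current account = 1805.6 + 145.0 + (-53.8) = 1896.8

1896.8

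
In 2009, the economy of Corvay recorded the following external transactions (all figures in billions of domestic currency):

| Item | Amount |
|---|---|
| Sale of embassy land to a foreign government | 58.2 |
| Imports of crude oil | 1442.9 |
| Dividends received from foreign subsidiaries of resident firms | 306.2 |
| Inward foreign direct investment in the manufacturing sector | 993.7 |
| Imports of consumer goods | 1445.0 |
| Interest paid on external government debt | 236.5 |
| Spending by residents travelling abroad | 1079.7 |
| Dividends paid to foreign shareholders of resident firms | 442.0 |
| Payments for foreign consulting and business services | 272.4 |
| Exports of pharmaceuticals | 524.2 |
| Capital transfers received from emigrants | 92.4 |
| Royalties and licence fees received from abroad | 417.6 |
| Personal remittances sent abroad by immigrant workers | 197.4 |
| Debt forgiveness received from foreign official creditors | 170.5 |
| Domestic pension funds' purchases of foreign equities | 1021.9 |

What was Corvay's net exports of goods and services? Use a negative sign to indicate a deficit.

Goods: -1442.9 + 524.2 - 1445.0 = -2363.7
Services: -272.4 + 417.6 - 1079.7 = -934.5
Trade balance = -2363.7 + (-934.5) = -3298.2
(Excluded from the trade balance — capital account: sale of embassy land to a foreign government 58.2, capital transfers received from emigrants 92.4, debt forgiveness received from foreign official creditors 170.5; primary income: dividends received from foreign subsidiaries of resident firms 306.2, interest paid on external government debt 236.5, dividends paid to foreign shareholders of resident firms 442.0; financial account: inward foreign direct investment in the manufacturing sector 993.7, domestic pension funds' purchases of foreign equities 1021.9; secondary income: personal remittances sent abroad by immigrant workers 197.4.)

-3298.2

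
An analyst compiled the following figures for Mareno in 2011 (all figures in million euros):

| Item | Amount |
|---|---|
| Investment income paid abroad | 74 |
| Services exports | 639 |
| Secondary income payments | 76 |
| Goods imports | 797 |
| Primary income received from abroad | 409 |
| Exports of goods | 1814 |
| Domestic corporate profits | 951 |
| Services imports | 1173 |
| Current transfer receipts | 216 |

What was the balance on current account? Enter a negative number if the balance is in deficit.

958

Goods balance = 1814 - 797 = 1017
Services balance = 639 - 1173 = -534
Trade balance (goods + services) = 1017 + (-534) = 483
Net primary income = 409 - 74 = 335
Net secondary income = 216 - 76 = 140
Current account = 483 + 335 + 140 = 958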